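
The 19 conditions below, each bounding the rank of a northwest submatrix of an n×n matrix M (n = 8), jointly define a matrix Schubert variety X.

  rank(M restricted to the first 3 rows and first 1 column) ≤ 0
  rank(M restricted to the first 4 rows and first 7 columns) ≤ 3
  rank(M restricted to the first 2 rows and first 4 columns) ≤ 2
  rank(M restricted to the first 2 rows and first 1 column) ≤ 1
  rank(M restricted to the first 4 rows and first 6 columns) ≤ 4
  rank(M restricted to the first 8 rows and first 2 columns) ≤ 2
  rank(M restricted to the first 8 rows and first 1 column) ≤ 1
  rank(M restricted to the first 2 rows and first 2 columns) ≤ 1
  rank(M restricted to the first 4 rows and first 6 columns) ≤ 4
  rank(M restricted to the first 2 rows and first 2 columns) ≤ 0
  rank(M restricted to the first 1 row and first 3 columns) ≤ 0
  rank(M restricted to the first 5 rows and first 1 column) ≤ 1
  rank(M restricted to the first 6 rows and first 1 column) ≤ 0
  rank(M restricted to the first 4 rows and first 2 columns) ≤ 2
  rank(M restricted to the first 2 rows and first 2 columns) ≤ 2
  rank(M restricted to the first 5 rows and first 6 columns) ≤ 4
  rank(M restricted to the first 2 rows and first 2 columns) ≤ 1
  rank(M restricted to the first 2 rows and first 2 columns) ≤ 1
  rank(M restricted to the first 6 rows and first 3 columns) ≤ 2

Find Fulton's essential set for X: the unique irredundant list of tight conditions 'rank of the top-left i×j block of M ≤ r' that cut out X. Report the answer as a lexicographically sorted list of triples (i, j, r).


The tightest implied rank at each (i,j), from the 19 conditions:

  row 1: 0, 0, 0, 1, 1, 1, 1, 1
  row 2: 0, 0, 1, 2, 2, 2, 2, 2
  row 3: 0, 1, 2, 3, 3, 3, 3, 3
  row 4: 0, 1, 2, 3, 3, 3, 3, 4
  row 5: 0, 1, 2, 3, 4, 4, 4, 5
  row 6: 0, 1, 2, 3, 4, 5, 5, 6
  row 7: 1, 2, 3, 4, 5, 6, 6, 7
  row 8: 1, 2, 3, 4, 5, 6, 7, 8

the unique w with this rank table is (4, 3, 2, 8, 5, 6, 1, 7).

Rothe diagram D(w) (12 cells), 4 SE-corners (essential conditions):

[(1, 3, 0), (2, 2, 0), (4, 7, 3), (6, 1, 0)]


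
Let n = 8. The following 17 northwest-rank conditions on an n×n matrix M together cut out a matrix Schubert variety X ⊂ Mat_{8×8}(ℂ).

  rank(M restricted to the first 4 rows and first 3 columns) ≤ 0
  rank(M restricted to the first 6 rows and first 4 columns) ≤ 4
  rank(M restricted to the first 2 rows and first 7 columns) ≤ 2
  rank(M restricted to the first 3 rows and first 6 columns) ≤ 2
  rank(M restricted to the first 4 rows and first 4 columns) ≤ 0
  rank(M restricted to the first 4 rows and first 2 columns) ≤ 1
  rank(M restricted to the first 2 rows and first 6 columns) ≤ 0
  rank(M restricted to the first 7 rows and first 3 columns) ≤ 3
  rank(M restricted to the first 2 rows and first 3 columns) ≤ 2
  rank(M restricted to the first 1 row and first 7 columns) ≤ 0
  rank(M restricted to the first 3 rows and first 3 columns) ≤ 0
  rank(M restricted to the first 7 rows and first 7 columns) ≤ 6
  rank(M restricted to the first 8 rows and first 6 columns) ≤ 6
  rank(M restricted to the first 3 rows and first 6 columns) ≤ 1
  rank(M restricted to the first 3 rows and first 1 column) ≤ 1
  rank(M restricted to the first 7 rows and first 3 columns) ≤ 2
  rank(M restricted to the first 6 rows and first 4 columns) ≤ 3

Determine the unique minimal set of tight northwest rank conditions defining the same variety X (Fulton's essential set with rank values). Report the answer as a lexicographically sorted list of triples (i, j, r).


Propagating the 17 rank bounds to every northwest block:

  R[1]: 0  0  0  0  0  0  0  1
  R[2]: 0  0  0  0  0  0  1  2
  R[3]: 0  0  0  0  1  1  2  3
  R[4]: 0  0  0  0  1  2  3  4
  R[5]: 1  1  1  1  2  3  4  5
  R[6]: 1  2  2  2  3  4  5  6
  R[7]: 1  2  2  3  4  5  6  7
  R[8]: 1  2  3  4  5  6  7  8

reading off 1-entries of Δ²R: w = (8, 7, 5, 6, 1, 2, 4, 3).

Rothe diagram D(w) (22 cells), 4 SE-corners (essential conditions):

[(1, 7, 0), (2, 6, 0), (4, 4, 0), (7, 3, 2)]


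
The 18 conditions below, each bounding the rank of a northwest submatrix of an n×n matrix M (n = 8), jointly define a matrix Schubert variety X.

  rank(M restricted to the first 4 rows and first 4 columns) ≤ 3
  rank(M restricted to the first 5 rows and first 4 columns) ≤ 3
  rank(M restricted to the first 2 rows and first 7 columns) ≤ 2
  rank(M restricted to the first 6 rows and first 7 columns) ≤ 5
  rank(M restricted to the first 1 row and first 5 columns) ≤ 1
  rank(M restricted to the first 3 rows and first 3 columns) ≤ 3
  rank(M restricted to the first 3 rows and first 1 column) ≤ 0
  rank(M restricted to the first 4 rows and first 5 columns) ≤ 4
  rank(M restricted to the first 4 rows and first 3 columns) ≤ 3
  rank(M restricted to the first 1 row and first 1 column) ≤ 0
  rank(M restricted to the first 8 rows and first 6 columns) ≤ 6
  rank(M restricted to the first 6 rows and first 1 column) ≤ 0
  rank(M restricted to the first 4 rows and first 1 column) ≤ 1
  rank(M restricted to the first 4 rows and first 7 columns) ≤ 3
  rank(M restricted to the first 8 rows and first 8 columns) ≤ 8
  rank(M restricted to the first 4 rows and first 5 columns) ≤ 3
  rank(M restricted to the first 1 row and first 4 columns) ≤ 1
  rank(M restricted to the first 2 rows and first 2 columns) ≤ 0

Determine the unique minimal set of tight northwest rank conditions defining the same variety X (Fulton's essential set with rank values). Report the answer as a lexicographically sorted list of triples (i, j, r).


Recovering R(i,j) via the rank-extension bound from the 18 conditions:

  R[1]: 0 | 0 | 1 | 1 | 1 | 1 | 1 | 1
  R[2]: 0 | 0 | 1 | 2 | 2 | 2 | 2 | 2
  R[3]: 0 | 1 | 2 | 3 | 3 | 3 | 3 | 3
  R[4]: 0 | 1 | 2 | 3 | 3 | 3 | 3 | 4
  R[5]: 0 | 1 | 2 | 3 | 4 | 4 | 4 | 5
  R[6]: 0 | 1 | 2 | 3 | 4 | 5 | 5 | 6
  R[7]: 1 | 2 | 3 | 4 | 5 | 6 | 6 | 7
  R[8]: 1 | 2 | 3 | 4 | 5 | 6 | 7 | 8

the unique w with this rank table is (3, 4, 2, 8, 5, 6, 1, 7).

D(w) has 11 cells with 3 SE-corners; essential set:

[(2, 2, 0), (4, 7, 3), (6, 1, 0)]


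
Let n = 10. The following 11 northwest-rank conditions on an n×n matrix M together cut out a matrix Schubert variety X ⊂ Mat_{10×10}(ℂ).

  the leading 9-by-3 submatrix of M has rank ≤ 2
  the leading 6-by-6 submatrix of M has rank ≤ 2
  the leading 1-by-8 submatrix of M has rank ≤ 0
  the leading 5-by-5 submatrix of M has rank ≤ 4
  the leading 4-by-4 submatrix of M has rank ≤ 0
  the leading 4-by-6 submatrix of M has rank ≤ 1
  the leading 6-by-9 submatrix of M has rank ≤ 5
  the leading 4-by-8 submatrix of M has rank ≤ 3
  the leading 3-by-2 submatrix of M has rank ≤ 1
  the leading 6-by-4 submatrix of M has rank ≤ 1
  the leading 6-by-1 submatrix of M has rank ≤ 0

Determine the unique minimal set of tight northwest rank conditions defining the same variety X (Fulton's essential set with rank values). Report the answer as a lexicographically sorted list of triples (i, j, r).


Rank table r_w(10×10) implied by the 11 constraints:

  R[1]: 0 0 0 0 0 0 0 0 1 1
  R[2]: 0 0 0 0 1 1 1 1 2 2
  R[3]: 0 0 0 0 1 1 2 2 3 3
  R[4]: 0 0 0 0 1 1 2 3 4 4
  R[5]: 0 1 1 1 2 2 3 4 5 5
  R[6]: 0 1 1 1 2 2 3 4 5 6
  R[7]: 1 2 2 2 3 3 4 5 6 7
  R[8]: 1 2 2 3 4 4 5 6 7 8
  R[9]: 1 2 2 3 4 5 6 7 8 9
  R[10]: 1 2 3 4 5 6 7 8 9 10

reading off 1-entries of Δ²R: w = (9, 5, 7, 8, 2, 10, 1, 4, 6, 3).

Rothe diagram D(w) (29 cells), 7 SE-corners (essential conditions):

[(1, 8, 0), (4, 4, 0), (4, 6, 1), (6, 1, 0), (6, 4, 1), (6, 6, 2), (9, 3, 2)]


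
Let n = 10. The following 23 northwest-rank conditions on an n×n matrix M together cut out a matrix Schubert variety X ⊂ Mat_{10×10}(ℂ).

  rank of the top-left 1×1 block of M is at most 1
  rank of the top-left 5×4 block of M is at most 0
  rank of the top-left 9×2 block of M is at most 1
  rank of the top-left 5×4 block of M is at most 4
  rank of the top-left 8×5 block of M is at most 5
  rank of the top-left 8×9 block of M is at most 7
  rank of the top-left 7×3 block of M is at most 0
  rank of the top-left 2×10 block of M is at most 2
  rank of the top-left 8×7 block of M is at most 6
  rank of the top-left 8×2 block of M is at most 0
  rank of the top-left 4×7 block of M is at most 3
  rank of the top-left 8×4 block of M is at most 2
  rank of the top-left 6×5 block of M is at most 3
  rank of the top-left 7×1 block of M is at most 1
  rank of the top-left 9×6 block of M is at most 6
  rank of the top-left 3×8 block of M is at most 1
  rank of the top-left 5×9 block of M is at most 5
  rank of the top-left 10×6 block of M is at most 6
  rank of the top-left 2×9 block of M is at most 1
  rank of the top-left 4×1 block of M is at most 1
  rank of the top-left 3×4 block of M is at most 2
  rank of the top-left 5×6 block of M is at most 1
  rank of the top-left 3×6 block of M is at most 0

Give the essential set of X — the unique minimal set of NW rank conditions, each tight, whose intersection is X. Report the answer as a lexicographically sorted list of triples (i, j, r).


Rank table r_w(10×10) implied by the 23 constraints:

  row 1: 0  0  0  0  0  0  1  1  1  1
  row 2: 0  0  0  0  0  0  1  1  1  2
  row 3: 0  0  0  0  0  0  1  1  2  3
  row 4: 0  0  0  0  1  1  2  2  3  4
  row 5: 0  0  0  0  1  1  2  3  4  5
  row 6: 0  0  0  1  2  2  3  4  5  6
  row 7: 0  0  0  1  2  3  4  5  6  7
  row 8: 0  0  1  2  3  4  5  6  7  8
  row 9: 1  1  2  3  4  5  6  7  8  9
  row 10: 1  2  3  4  5  6  7  8  9  10

so w = (7, 10, 9, 5, 8, 4, 6, 3, 1, 2).

ℓ(w)=38; the 7 essential cells (i,j,r):

[(2, 9, 1), (3, 6, 0), (3, 8, 1), (5, 4, 0), (5, 6, 1), (7, 3, 0), (8, 2, 0)]


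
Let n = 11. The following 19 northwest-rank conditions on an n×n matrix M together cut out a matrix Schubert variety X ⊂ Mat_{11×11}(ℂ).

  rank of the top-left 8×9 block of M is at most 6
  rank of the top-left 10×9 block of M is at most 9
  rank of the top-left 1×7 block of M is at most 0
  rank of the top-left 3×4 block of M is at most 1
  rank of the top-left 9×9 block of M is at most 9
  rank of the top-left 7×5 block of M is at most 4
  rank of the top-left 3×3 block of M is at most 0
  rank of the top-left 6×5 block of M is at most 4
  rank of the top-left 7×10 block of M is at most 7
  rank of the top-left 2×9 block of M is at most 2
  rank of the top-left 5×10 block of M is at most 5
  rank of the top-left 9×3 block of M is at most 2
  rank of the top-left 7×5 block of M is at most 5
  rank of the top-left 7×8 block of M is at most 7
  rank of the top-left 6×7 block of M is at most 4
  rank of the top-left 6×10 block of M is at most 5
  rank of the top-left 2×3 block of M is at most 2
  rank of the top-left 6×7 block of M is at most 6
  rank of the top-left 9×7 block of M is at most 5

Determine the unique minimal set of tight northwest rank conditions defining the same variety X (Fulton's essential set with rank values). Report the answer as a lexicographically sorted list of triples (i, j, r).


Rank table r_w(11×11) implied by the 19 constraints:

  R[1]: 0, 0, 0, 0, 0, 0, 0, 1, 1, 1, 1
  R[2]: 0, 0, 0, 1, 1, 1, 1, 2, 2, 2, 2
  R[3]: 0, 0, 0, 1, 2, 2, 2, 3, 3, 3, 3
  R[4]: 1, 1, 1, 2, 3, 3, 3, 4, 4, 4, 4
  R[5]: 1, 2, 2, 3, 4, 4, 4, 5, 5, 5, 5
  R[6]: 1, 2, 2, 3, 4, 4, 4, 5, 5, 5, 6
  R[7]: 1, 2, 2, 3, 4, 5, 5, 6, 6, 6, 7
  R[8]: 1, 2, 2, 3, 4, 5, 5, 6, 6, 7, 8
  R[9]: 1, 2, 2, 3, 4, 5, 5, 6, 7, 8, 9
  R[10]: 1, 2, 3, 4, 5, 6, 6, 7, 8, 9, 10
  R[11]: 1, 2, 3, 4, 5, 6, 7, 8, 9, 10, 11

so w = (8, 4, 5, 1, 2, 11, 6, 10, 9, 3, 7).

ℓ(w)=24; the 7 essential cells (i,j,r):

[(1, 7, 0), (3, 3, 0), (6, 7, 4), (6, 10, 5), (8, 9, 6), (9, 3, 2), (9, 7, 5)]


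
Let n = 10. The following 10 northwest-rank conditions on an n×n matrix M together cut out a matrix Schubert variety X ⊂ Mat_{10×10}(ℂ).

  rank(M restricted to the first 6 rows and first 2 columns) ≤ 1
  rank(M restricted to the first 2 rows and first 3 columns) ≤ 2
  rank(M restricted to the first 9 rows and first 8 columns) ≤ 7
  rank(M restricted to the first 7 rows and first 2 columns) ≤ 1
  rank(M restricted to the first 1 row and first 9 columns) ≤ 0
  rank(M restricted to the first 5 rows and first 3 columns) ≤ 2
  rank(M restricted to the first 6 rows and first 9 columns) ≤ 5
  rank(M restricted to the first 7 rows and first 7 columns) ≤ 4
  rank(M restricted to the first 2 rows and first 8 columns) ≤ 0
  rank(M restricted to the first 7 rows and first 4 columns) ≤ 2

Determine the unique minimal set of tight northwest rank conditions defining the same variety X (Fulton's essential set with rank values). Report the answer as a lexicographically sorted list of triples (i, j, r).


Reconstructing r_w from the 10 given conditions:

  R[1]: 0 | 0 | 0 | 0 | 0 | 0 | 0 | 0 | 0 | 1
  R[2]: 0 | 0 | 0 | 0 | 0 | 0 | 0 | 0 | 1 | 2
  R[3]: 1 | 1 | 1 | 1 | 1 | 1 | 1 | 1 | 2 | 3
  R[4]: 1 | 1 | 2 | 2 | 2 | 2 | 2 | 2 | 3 | 4
  R[5]: 1 | 1 | 2 | 2 | 3 | 3 | 3 | 3 | 4 | 5
  R[6]: 1 | 1 | 2 | 2 | 3 | 4 | 4 | 4 | 5 | 6
  R[7]: 1 | 1 | 2 | 2 | 3 | 4 | 4 | 5 | 6 | 7
  R[8]: 1 | 2 | 3 | 3 | 4 | 5 | 5 | 6 | 7 | 8
  R[9]: 1 | 2 | 3 | 4 | 5 | 6 | 6 | 7 | 8 | 9
  R[10]: 1 | 2 | 3 | 4 | 5 | 6 | 7 | 8 | 9 | 10

so w = (10, 9, 1, 3, 5, 6, 8, 2, 4, 7).

5 SE-corners of the 25-cell Rothe diagram give Ess(w):

[(1, 9, 0), (2, 8, 0), (7, 2, 1), (7, 4, 2), (7, 7, 4)]


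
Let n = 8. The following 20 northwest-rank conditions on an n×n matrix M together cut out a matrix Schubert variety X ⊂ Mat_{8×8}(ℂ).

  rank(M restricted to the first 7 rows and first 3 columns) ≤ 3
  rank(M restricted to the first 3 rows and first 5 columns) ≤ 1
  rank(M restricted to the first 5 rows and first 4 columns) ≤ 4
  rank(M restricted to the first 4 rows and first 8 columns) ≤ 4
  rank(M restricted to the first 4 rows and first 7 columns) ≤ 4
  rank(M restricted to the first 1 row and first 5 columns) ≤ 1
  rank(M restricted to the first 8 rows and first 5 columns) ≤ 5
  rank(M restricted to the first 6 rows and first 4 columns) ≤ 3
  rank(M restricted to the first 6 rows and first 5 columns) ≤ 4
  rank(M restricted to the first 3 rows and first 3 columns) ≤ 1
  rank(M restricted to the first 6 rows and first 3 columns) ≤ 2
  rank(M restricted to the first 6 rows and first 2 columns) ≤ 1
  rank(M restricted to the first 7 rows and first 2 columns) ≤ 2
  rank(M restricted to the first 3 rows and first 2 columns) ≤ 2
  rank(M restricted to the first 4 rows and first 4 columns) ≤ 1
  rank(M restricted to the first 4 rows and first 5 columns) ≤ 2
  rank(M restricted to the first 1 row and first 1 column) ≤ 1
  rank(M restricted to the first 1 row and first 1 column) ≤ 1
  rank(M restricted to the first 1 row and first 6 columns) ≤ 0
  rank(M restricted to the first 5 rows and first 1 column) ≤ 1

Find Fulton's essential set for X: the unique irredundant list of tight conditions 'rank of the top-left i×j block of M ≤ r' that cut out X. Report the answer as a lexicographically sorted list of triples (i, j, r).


Computing R[i][j] = min implied NW-rank bound (n=8, 20 conditions):

  R[1]: 0 0 0 0 0 0 1 1
  R[2]: 1 1 1 1 1 1 2 2
  R[3]: 1 1 1 1 1 2 3 3
  R[4]: 1 1 1 1 2 3 4 4
  R[5]: 1 1 2 2 3 4 5 5
  R[6]: 1 1 2 3 4 5 6 6
  R[7]: 1 2 3 4 5 6 7 7
  R[8]: 1 2 3 4 5 6 7 8

the unique w with this rank table is (7, 1, 6, 5, 3, 4, 2, 8).

|D(w)|=15, |Ess(w)|=4:

[(1, 6, 0), (3, 5, 1), (4, 4, 1), (6, 2, 1)]


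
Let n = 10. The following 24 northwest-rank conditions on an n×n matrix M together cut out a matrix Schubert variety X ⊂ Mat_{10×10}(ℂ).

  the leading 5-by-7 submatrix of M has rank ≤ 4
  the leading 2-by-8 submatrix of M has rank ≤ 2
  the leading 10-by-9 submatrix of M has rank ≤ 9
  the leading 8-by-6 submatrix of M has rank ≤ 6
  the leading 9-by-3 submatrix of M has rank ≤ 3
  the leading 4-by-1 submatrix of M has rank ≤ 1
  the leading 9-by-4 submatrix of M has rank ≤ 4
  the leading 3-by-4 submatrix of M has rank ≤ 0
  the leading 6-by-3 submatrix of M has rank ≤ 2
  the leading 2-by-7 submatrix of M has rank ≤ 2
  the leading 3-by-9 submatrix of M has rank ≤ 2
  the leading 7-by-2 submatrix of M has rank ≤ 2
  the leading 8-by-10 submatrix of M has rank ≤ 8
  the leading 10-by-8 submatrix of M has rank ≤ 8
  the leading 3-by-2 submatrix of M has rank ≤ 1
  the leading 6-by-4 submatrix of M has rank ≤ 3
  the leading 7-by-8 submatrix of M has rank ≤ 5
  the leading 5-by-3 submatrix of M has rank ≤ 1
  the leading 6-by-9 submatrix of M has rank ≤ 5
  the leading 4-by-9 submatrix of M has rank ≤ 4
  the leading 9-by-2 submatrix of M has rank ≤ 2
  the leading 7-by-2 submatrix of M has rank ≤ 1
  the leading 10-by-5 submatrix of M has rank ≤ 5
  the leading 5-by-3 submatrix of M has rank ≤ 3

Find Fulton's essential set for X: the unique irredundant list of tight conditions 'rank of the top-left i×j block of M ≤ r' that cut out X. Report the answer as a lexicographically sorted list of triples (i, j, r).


Reconstructing r_w from the 24 given conditions:

  row 1: 0 0 0 0 1 1 1 1 1 1
  row 2: 0 0 0 0 1 2 2 2 2 2
  row 3: 0 0 0 0 1 2 2 2 2 3
  row 4: 1 1 1 1 2 3 3 3 3 4
  row 5: 1 1 1 2 3 4 4 4 4 5
  row 6: 1 1 2 3 4 5 5 5 5 6
  row 7: 1 1 2 3 4 5 5 5 6 7
  row 8: 1 2 3 4 5 6 6 6 7 8
  row 9: 1 2 3 4 5 6 7 7 8 9
  row 10: 1 2 3 4 5 6 7 8 9 10

hence w(1..10) = (5, 6, 10, 1, 4, 3, 9, 2, 7, 8).

ℓ(w)=21; the 5 essential cells (i,j,r):

[(3, 4, 0), (3, 9, 2), (5, 3, 1), (7, 2, 1), (7, 8, 5)]


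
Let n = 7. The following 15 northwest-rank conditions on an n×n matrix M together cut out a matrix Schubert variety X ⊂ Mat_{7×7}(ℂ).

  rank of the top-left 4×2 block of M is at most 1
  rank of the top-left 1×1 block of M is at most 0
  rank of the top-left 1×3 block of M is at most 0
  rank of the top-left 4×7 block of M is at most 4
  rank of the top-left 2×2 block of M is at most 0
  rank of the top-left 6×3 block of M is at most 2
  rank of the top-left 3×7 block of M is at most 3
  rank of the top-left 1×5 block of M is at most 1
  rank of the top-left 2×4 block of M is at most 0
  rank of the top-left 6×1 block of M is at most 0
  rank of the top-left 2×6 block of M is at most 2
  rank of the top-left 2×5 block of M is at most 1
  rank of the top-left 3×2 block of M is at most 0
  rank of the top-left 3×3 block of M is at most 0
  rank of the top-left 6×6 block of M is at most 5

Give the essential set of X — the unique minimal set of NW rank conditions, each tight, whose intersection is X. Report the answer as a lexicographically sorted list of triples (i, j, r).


Computing R[i][j] = min implied NW-rank bound (n=7, 15 conditions):

  i=1: 0  0  0  0  1  1  1
  i=2: 0  0  0  0  1  2  2
  i=3: 0  0  0  1  2  3  3
  i=4: 0  1  1  2  3  4  4
  i=5: 0  1  2  3  4  5  5
  i=6: 0  1  2  3  4  5  6
  i=7: 1  2  3  4  5  6  7

reading off 1-entries of Δ²R: w = (5, 6, 4, 2, 3, 7, 1).

Fulton essential set (3 of the 14 Rothe cells):

[(2, 4, 0), (3, 3, 0), (6, 1, 0)]


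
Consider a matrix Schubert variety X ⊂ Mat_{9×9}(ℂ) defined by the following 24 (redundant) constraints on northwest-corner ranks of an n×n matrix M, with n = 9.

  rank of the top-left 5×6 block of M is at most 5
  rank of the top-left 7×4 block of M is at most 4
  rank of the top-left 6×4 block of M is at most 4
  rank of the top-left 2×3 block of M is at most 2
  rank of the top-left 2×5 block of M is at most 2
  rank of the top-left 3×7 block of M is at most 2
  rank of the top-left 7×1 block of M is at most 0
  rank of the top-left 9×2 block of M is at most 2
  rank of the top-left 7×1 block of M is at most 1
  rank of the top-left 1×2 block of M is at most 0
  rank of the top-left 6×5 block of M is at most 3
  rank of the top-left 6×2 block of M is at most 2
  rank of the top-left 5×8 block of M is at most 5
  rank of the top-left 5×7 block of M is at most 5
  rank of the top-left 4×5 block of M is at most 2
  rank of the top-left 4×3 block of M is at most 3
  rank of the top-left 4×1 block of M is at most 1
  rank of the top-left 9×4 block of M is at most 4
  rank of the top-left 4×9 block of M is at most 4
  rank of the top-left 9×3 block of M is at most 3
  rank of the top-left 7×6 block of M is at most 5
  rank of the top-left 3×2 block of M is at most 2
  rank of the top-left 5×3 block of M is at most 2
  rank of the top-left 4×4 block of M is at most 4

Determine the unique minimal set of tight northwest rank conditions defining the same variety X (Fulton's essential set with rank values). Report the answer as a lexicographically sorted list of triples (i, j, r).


Propagating the 24 rank bounds to every northwest block:

  R[1]: 0 0 1 1 1 1 1 1 1
  R[2]: 0 1 2 2 2 2 2 2 2
  R[3]: 0 1 2 2 2 2 2 3 3
  R[4]: 0 1 2 2 2 3 3 4 4
  R[5]: 0 1 2 3 3 4 4 5 5
  R[6]: 0 1 2 3 3 4 5 6 6
  R[7]: 0 1 2 3 4 5 6 7 7
  R[8]: 1 2 3 4 5 6 7 8 8
  R[9]: 1 2 3 4 5 6 7 8 9

reading off 1-entries of Δ²R: w = (3, 2, 8, 6, 4, 7, 5, 1, 9).

Rothe diagram D(w) (15 cells), 5 SE-corners (essential conditions):

[(1, 2, 0), (3, 7, 2), (4, 5, 2), (6, 5, 3), (7, 1, 0)]


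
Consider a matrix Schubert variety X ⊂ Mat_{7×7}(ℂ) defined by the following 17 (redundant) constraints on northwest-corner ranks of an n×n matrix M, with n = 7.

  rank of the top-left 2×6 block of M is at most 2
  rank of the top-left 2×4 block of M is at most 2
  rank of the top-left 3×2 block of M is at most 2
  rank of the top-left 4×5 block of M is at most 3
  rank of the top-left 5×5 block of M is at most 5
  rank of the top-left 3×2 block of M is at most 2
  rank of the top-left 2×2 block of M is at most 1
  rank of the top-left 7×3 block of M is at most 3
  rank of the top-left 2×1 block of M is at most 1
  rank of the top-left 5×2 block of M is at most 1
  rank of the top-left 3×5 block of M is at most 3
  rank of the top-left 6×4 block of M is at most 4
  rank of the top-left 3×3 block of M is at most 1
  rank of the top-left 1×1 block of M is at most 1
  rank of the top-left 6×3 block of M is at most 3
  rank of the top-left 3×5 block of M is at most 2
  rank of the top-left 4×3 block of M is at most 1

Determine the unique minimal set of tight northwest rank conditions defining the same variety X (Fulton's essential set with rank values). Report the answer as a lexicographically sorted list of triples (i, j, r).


Computing R[i][j] = min implied NW-rank bound (n=7, 17 conditions):

  1, 1, 1, 1, 1, 1, 1
  1, 1, 1, 2, 2, 2, 2
  1, 1, 1, 2, 2, 3, 3
  1, 1, 1, 2, 3, 4, 4
  1, 1, 2, 3, 4, 5, 5
  1, 2, 3, 4, 5, 6, 6
  1, 2, 3, 4, 5, 6, 7

reading off 1-entries of Δ²R: w = (1, 4, 6, 5, 3, 2, 7).

D(w) has 8 cells with 3 SE-corners; essential set:

[(3, 5, 2), (4, 3, 1), (5, 2, 1)]


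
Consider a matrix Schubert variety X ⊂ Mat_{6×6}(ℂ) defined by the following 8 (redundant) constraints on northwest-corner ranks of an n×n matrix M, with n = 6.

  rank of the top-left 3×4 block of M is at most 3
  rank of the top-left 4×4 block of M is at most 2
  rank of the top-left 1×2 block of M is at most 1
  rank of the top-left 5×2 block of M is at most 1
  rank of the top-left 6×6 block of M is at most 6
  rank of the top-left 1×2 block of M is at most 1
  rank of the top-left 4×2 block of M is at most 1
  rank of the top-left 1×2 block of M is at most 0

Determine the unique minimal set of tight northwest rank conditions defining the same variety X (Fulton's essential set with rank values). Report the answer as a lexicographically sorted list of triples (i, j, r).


Computing R[i][j] = min implied NW-rank bound (n=6, 8 conditions):

  row 1: 0 | 0 | 1 | 1 | 1 | 1
  row 2: 1 | 1 | 2 | 2 | 2 | 2
  row 3: 1 | 1 | 2 | 2 | 3 | 3
  row 4: 1 | 1 | 2 | 2 | 3 | 4
  row 5: 1 | 1 | 2 | 3 | 4 | 5
  row 6: 1 | 2 | 3 | 4 | 5 | 6

reading off 1-entries of Δ²R: w = (3, 1, 5, 6, 4, 2).

|D(w)|=7, |Ess(w)|=3:

[(1, 2, 0), (4, 4, 2), (5, 2, 1)]


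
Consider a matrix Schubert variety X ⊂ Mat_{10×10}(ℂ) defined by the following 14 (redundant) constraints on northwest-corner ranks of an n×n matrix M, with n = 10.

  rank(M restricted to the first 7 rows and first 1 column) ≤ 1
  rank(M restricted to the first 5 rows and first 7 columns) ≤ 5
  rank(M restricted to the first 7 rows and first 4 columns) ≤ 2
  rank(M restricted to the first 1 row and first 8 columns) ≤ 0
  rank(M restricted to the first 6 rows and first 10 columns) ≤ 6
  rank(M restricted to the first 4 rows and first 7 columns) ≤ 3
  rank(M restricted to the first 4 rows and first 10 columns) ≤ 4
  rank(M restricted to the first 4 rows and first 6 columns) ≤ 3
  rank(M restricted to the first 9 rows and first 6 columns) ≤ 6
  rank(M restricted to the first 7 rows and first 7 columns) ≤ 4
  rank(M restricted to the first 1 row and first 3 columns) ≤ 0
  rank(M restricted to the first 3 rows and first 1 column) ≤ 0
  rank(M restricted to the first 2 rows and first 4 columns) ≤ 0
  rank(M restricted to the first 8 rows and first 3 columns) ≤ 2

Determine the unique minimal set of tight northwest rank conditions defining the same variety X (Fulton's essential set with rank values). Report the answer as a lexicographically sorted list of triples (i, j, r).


Rank table r_w(10×10) implied by the 14 constraints:

  R[1]: 0 0 0 0 0 0 0 0 1 1
  R[2]: 0 0 0 0 1 1 1 1 2 2
  R[3]: 0 1 1 1 2 2 2 2 3 3
  R[4]: 1 2 2 2 3 3 3 3 4 4
  R[5]: 1 2 2 2 3 4 4 4 5 5
  R[6]: 1 2 2 2 3 4 4 5 6 6
  R[7]: 1 2 2 2 3 4 4 5 6 7
  R[8]: 1 2 2 3 4 5 5 6 7 8
  R[9]: 1 2 3 4 5 6 6 7 8 9
  R[10]: 1 2 3 4 5 6 7 8 9 10

the unique w with this rank table is (9, 5, 2, 1, 6, 8, 10, 4, 3, 7).

Fulton essential set (6 of the 22 Rothe cells):

[(1, 8, 0), (2, 4, 0), (3, 1, 0), (7, 4, 2), (7, 7, 4), (8, 3, 2)]


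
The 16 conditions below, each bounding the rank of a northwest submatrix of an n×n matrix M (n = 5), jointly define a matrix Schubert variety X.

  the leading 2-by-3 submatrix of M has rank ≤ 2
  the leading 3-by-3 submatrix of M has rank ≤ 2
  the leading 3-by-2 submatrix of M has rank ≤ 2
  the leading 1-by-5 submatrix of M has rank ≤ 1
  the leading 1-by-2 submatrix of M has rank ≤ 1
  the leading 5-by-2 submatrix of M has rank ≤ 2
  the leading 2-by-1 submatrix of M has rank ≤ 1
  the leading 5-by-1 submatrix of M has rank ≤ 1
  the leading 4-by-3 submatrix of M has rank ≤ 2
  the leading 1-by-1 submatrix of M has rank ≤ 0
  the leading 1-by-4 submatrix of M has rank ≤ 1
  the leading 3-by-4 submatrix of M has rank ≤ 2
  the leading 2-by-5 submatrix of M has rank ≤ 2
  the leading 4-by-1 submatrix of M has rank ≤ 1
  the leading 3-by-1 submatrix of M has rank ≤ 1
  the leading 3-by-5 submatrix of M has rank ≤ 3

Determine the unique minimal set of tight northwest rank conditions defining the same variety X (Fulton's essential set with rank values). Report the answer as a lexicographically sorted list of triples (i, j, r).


Rank table r_w(5×5) implied by the 16 constraints:

  0 | 1 | 1 | 1 | 1
  1 | 2 | 2 | 2 | 2
  1 | 2 | 2 | 2 | 3
  1 | 2 | 2 | 3 | 4
  1 | 2 | 3 | 4 | 5

second differences of R give the permutation w = (2, 1, 5, 4, 3).

ℓ(w)=4; the 3 essential cells (i,j,r):

[(1, 1, 0), (3, 4, 2), (4, 3, 2)]


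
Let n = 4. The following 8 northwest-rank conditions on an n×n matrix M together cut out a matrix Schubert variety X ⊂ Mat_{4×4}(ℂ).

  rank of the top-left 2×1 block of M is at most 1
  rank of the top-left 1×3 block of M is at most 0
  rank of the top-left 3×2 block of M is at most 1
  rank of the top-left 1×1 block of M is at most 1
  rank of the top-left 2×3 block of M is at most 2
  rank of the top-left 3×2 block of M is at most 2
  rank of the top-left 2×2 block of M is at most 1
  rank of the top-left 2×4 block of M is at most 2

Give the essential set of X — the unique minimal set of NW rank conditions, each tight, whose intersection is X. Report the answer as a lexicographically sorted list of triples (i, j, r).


Recovering R(i,j) via the rank-extension bound from the 8 conditions:

  R[1]: 0 | 0 | 0 | 1
  R[2]: 1 | 1 | 1 | 2
  R[3]: 1 | 1 | 2 | 3
  R[4]: 1 | 2 | 3 | 4

giving w = (4, 1, 3, 2) via Δ²R.

Fulton essential set (2 of the 4 Rothe cells):

[(1, 3, 0), (3, 2, 1)]


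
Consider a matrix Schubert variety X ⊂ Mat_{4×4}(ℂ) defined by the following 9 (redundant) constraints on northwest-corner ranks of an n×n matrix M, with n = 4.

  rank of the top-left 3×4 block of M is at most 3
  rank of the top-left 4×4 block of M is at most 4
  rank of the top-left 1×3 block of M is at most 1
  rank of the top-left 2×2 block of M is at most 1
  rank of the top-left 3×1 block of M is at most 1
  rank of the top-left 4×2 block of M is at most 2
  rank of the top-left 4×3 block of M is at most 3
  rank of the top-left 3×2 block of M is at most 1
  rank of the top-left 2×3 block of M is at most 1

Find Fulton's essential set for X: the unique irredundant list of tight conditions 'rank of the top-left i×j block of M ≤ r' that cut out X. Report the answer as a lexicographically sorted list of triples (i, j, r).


Propagating the 9 rank bounds to every northwest block:

  R[1]: 1 1 1 1
  R[2]: 1 1 1 2
  R[3]: 1 1 2 3
  R[4]: 1 2 3 4

hence w(1..4) = (1, 4, 3, 2).

D(w) has 3 cells with 2 SE-corners; essential set:

[(2, 3, 1), (3, 2, 1)]


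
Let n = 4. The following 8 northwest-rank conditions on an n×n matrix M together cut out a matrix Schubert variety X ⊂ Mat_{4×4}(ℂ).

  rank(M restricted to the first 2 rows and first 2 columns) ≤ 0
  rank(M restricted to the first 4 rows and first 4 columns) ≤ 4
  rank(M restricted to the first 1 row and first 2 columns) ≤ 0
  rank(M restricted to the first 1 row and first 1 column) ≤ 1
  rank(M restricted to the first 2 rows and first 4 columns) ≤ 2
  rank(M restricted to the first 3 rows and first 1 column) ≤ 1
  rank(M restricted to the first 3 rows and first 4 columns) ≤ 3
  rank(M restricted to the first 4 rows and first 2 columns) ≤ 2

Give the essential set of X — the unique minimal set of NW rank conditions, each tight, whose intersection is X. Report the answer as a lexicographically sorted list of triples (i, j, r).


Rank table r_w(4×4) implied by the 8 constraints:

  0  0  1  1
  0  0  1  2
  1  1  2  3
  1  2  3  4

second differences of R give the permutation w = (3, 4, 1, 2).

|D(w)|=4, |Ess(w)|=1:

[(2, 2, 0)]


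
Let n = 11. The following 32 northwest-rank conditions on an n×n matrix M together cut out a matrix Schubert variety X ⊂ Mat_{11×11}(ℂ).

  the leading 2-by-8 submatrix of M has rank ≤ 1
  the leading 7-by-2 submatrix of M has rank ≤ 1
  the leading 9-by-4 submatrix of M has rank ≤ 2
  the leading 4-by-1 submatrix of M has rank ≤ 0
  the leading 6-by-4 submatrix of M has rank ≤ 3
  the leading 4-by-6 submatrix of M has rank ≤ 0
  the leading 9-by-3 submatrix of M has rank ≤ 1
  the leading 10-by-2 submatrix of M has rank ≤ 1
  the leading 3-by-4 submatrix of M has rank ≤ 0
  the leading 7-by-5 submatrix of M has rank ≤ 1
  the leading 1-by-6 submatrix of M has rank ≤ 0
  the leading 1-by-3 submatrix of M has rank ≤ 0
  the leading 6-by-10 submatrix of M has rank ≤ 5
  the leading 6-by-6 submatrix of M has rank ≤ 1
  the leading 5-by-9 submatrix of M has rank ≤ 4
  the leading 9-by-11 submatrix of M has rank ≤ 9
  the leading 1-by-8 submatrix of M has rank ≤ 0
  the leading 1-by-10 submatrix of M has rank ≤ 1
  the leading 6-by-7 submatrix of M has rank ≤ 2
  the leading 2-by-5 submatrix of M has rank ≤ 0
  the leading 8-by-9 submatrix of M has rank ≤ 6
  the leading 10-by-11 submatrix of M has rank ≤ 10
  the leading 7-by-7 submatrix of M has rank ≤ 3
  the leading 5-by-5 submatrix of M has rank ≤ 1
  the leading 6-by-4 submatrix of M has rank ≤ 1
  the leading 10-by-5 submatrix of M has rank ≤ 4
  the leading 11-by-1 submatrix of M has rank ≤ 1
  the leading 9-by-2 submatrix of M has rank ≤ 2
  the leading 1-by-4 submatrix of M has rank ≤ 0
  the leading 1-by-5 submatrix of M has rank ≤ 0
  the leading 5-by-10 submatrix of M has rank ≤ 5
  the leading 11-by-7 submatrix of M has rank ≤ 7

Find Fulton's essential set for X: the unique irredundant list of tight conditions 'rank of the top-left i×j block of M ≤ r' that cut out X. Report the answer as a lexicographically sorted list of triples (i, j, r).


Propagating the 32 rank bounds to every northwest block:

  0 | 0 | 0 | 0 | 0 | 0 | 0 | 0 | 1 | 1 | 1
  0 | 0 | 0 | 0 | 0 | 0 | 1 | 1 | 2 | 2 | 2
  0 | 0 | 0 | 0 | 0 | 0 | 1 | 2 | 3 | 3 | 3
  0 | 0 | 0 | 0 | 0 | 0 | 1 | 2 | 3 | 4 | 4
  1 | 1 | 1 | 1 | 1 | 1 | 2 | 3 | 4 | 5 | 5
  1 | 1 | 1 | 1 | 1 | 1 | 2 | 3 | 4 | 5 | 6
  1 | 1 | 1 | 1 | 1 | 2 | 3 | 4 | 5 | 6 | 7
  1 | 1 | 1 | 2 | 2 | 3 | 4 | 5 | 6 | 7 | 8
  1 | 1 | 1 | 2 | 3 | 4 | 5 | 6 | 7 | 8 | 9
  1 | 1 | 2 | 3 | 4 | 5 | 6 | 7 | 8 | 9 | 10
  1 | 2 | 3 | 4 | 5 | 6 | 7 | 8 | 9 | 10 | 11

giving w = (9, 7, 8, 10, 1, 11, 6, 4, 5, 3, 2) via Δ²R.

Fulton essential set (6 of the 40 Rothe cells):

[(1, 8, 0), (4, 6, 0), (6, 6, 1), (7, 5, 1), (9, 3, 1), (10, 2, 1)]


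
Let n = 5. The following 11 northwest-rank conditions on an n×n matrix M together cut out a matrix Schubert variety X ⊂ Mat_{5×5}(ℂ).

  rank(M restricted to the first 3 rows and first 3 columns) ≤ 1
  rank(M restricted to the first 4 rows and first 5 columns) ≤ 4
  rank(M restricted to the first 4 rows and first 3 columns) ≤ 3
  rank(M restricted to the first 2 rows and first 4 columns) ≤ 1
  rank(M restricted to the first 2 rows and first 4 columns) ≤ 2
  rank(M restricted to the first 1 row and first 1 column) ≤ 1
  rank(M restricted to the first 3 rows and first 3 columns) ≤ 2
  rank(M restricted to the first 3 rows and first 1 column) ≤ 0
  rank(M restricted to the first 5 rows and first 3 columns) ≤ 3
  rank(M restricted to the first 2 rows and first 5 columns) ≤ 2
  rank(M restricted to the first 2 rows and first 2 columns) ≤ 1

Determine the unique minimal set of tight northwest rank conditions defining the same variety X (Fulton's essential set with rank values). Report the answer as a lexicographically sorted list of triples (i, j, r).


Recovering R(i,j) via the rank-extension bound from the 11 conditions:

  row 1: 0  1  1  1  1
  row 2: 0  1  1  1  2
  row 3: 0  1  1  2  3
  row 4: 1  2  2  3  4
  row 5: 1  2  3  4  5

the unique w with this rank table is (2, 5, 4, 1, 3).

D(w) has 6 cells with 3 SE-corners; essential set:

[(2, 4, 1), (3, 1, 0), (3, 3, 1)]


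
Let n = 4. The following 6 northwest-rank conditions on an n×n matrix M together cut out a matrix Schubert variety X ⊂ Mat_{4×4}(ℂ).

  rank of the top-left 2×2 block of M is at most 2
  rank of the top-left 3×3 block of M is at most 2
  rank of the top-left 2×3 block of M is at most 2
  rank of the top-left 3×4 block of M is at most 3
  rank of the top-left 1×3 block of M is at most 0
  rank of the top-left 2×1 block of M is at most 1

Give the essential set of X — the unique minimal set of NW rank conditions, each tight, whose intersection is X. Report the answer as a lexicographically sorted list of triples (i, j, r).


Propagating the 6 rank bounds to every northwest block:

  row 1: 0, 0, 0, 1
  row 2: 1, 1, 1, 2
  row 3: 1, 2, 2, 3
  row 4: 1, 2, 3, 4

so w = (4, 1, 2, 3).

1 SE-corner of the 3-cell Rothe diagram gives Ess(w):

[(1, 3, 0)]


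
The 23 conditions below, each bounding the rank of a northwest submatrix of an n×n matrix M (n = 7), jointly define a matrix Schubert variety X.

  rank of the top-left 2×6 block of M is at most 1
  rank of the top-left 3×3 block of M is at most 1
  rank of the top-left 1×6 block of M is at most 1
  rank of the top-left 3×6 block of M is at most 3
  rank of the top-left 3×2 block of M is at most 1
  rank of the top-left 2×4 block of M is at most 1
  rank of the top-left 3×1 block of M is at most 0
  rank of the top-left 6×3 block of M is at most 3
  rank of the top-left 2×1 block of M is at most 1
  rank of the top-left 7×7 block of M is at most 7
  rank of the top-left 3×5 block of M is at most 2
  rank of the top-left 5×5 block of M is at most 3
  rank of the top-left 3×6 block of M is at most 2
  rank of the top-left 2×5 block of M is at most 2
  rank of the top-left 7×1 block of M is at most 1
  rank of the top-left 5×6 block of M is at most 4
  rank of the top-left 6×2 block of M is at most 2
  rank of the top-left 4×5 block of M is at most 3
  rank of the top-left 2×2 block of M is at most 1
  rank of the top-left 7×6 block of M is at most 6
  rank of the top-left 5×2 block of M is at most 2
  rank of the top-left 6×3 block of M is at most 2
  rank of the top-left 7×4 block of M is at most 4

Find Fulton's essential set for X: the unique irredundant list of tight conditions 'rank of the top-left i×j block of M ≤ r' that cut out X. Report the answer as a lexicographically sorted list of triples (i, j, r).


Propagating the 23 rank bounds to every northwest block:

  R[1]: 0 1 1 1 1 1 1
  R[2]: 0 1 1 1 1 1 2
  R[3]: 0 1 1 2 2 2 3
  R[4]: 1 2 2 3 3 3 4
  R[5]: 1 2 2 3 3 4 5
  R[6]: 1 2 2 3 4 5 6
  R[7]: 1 2 3 4 5 6 7

giving w = (2, 7, 4, 1, 6, 5, 3) via Δ²R.

5 SE-corners of the 11-cell Rothe diagram give Ess(w):

[(2, 6, 1), (3, 1, 0), (3, 3, 1), (5, 5, 3), (6, 3, 2)]


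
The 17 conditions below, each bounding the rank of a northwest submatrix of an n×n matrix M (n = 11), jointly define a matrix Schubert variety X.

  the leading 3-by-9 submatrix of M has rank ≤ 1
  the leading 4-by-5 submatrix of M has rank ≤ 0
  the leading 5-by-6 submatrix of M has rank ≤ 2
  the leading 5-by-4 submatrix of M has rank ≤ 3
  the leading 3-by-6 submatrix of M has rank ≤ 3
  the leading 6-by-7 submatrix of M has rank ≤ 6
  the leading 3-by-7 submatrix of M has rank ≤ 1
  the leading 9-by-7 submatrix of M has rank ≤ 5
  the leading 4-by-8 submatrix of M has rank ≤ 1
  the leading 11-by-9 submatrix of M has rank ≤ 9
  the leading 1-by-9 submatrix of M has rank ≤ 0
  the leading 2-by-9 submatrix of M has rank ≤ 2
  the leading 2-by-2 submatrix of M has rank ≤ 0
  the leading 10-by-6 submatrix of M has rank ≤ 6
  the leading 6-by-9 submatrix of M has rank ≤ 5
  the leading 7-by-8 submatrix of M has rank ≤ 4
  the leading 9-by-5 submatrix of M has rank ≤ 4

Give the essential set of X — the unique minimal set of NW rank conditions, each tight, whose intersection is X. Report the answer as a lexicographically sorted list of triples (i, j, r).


Reconstructing r_w from the 17 given conditions:

  R[1]: 0, 0, 0, 0, 0, 0, 0, 0, 0, 1, 1
  R[2]: 0, 0, 0, 0, 0, 1, 1, 1, 1, 2, 2
  R[3]: 0, 0, 0, 0, 0, 1, 1, 1, 1, 2, 3
  R[4]: 0, 0, 0, 0, 0, 1, 1, 1, 2, 3, 4
  R[5]: 1, 1, 1, 1, 1, 2, 2, 2, 3, 4, 5
  R[6]: 1, 2, 2, 2, 2, 3, 3, 3, 4, 5, 6
  R[7]: 1, 2, 3, 3, 3, 4, 4, 4, 5, 6, 7
  R[8]: 1, 2, 3, 4, 4, 5, 5, 5, 6, 7, 8
  R[9]: 1, 2, 3, 4, 4, 5, 5, 6, 7, 8, 9
  R[10]: 1, 2, 3, 4, 5, 6, 6, 7, 8, 9, 10
  R[11]: 1, 2, 3, 4, 5, 6, 7, 8, 9, 10, 11

reading off 1-entries of Δ²R: w = (10, 6, 11, 9, 1, 2, 3, 4, 8, 5, 7).

6 SE-corners of the 31-cell Rothe diagram give Ess(w):

[(1, 9, 0), (3, 9, 1), (4, 5, 0), (4, 8, 1), (9, 5, 4), (9, 7, 5)]


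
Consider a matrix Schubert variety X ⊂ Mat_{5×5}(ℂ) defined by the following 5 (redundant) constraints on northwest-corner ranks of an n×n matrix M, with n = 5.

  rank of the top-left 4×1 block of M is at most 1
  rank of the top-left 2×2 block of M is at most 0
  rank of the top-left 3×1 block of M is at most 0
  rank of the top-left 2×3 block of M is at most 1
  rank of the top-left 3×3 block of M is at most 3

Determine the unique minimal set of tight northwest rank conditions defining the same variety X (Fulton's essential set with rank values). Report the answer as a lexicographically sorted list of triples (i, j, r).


Propagating the 5 rank bounds to every northwest block:

  row 1: 0 0 1 1 1
  row 2: 0 0 1 2 2
  row 3: 0 1 2 3 3
  row 4: 1 2 3 4 4
  row 5: 1 2 3 4 5

giving w = (3, 4, 2, 1, 5) via Δ²R.

|D(w)|=5, |Ess(w)|=2:

[(2, 2, 0), (3, 1, 0)]


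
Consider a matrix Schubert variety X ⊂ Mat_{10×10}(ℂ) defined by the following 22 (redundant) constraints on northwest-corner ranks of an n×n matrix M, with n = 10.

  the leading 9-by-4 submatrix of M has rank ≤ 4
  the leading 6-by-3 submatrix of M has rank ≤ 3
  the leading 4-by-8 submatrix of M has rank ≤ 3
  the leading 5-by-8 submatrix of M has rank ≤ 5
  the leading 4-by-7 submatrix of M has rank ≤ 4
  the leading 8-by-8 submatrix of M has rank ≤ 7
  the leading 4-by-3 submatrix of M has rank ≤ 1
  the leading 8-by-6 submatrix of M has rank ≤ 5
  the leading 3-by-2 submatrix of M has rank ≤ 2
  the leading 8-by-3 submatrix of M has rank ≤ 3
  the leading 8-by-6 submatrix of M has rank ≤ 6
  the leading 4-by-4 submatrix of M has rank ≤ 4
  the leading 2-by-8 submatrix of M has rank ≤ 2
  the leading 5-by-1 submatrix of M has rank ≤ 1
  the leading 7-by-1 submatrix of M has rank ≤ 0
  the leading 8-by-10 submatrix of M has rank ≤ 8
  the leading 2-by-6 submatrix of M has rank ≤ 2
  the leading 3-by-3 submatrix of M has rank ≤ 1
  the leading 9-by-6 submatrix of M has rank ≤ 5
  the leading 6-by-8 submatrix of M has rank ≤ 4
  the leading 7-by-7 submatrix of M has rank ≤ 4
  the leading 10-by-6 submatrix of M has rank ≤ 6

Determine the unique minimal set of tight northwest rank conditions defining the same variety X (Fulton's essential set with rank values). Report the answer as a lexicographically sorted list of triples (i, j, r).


The tightest implied rank at each (i,j), from the 22 conditions:

  i=1: 0 | 1 | 1 | 1 | 1 | 1 | 1 | 1 | 1 | 1
  i=2: 0 | 1 | 1 | 2 | 2 | 2 | 2 | 2 | 2 | 2
  i=3: 0 | 1 | 1 | 2 | 3 | 3 | 3 | 3 | 3 | 3
  i=4: 0 | 1 | 1 | 2 | 3 | 3 | 3 | 3 | 4 | 4
  i=5: 0 | 1 | 2 | 3 | 4 | 4 | 4 | 4 | 5 | 5
  i=6: 0 | 1 | 2 | 3 | 4 | 4 | 4 | 4 | 5 | 6
  i=7: 0 | 1 | 2 | 3 | 4 | 4 | 4 | 5 | 6 | 7
  i=8: 1 | 2 | 3 | 4 | 5 | 5 | 5 | 6 | 7 | 8
  i=9: 1 | 2 | 3 | 4 | 5 | 5 | 6 | 7 | 8 | 9
  i=10: 1 | 2 | 3 | 4 | 5 | 6 | 7 | 8 | 9 | 10

the unique w with this rank table is (2, 4, 5, 9, 3, 10, 8, 1, 7, 6).

Fulton essential set (6 of the 19 Rothe cells):

[(4, 3, 1), (4, 8, 3), (6, 8, 4), (7, 1, 0), (7, 7, 4), (9, 6, 5)]
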